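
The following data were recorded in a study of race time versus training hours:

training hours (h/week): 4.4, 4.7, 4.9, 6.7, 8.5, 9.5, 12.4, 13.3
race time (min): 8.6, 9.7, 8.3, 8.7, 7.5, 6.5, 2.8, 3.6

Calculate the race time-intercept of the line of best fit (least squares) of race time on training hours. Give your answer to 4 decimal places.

12.4403

n = 8, Σx = 64.4, Σy = 55.7, Σxy = 390.49, Σx² = 603.5
Sxx = Σx² − (Σx)²/n = 603.5 − 518.42 = 85.08
Sxy = Σxy − (Σx)(Σy)/n = 390.49 − 448.385 = -57.895
b = Sxy/Sxx = -57.895/85.08 = -0.680477
a = ȳ − b·x̄ = 6.9625 − (-0.680477)·8.05 = 12.440341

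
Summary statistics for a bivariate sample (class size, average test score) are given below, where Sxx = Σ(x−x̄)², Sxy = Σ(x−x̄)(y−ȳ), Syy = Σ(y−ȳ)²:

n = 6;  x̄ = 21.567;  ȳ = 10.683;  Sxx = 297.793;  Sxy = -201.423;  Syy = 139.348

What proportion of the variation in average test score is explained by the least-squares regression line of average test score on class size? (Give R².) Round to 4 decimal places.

R² = Sxy²/(Sxx·Syy) = (-201.423)²/(297.793·139.348) = 0.977694

0.9777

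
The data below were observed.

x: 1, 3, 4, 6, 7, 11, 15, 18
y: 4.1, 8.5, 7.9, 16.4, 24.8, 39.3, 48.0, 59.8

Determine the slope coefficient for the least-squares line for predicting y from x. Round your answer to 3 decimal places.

n = 8, Σx = 65, Σy = 208.8, Σxy = 2561.9, Σx² = 781
Sxx = Σx² − (Σx)²/n = 781 − 528.125 = 252.875
Sxy = Σxy − (Σx)(Σy)/n = 2561.9 − 1696.5 = 865.4
b = Sxy/Sxx = 865.4/252.875 = 3.422244

3.422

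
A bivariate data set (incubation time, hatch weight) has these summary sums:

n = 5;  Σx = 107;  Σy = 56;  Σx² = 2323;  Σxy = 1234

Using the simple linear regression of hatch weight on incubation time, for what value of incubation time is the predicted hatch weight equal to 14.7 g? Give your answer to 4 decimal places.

Sxx = Σx² − (Σx)²/n = 2323 − 2289.8 = 33.2
Sxy = Σxy − (Σx)(Σy)/n = 1234 − 1198.4 = 35.6
b = Sxy/Sxx = 35.6/33.2 = 1.072289
a = ȳ − b·x̄ = 11.2 − 1.072289·21.4 = -11.746988
Set a + b·x = 14.7: x = (14.7 − (-11.746988)) / 1.072289 = 24.664045

24.6640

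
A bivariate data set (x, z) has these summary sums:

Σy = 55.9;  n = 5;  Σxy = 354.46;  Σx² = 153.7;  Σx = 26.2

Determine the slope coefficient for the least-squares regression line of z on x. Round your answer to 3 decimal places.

Sxx = Σx² − (Σx)²/n = 153.7 − 137.288 = 16.412
Sxy = Σxy − (Σx)(Σy)/n = 354.46 − 292.916 = 61.544
b = Sxy/Sxx = 61.544/16.412 = 3.749939

3.750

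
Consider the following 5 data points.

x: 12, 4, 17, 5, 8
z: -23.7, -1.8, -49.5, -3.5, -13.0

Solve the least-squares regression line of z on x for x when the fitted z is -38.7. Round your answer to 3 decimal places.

n = 5, Σx = 46, Σy = -91.5, Σxy = -1254.6, Σx² = 538
Sxx = Σx² − (Σx)²/n = 538 − 423.2 = 114.8
Sxy = Σxy − (Σx)(Σy)/n = -1254.6 − (-841.8) = -412.8
b = Sxy/Sxx = -412.8/114.8 = -3.595819
a = ȳ − b·x̄ = -18.3 − (-3.595819)·9.2 = 14.781533
Set a + b·x = -38.7: x = (-38.7 − 14.781533) / (-3.595819) = 14.873256

14.873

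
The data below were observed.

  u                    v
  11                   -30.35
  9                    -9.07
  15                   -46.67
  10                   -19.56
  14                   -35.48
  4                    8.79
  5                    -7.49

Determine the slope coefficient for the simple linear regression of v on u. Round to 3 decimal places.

-4.368

n = 7, Σx = 68, Σy = -139.83, Σxy = -1810.14, Σx² = 764
Sxx = Σx² − (Σx)²/n = 764 − 660.571429 = 103.428571
Sxy = Σxy − (Σx)(Σy)/n = -1810.14 − (-1358.348571) = -451.791429
b = Sxy/Sxx = -451.791429/103.428571 = -4.368149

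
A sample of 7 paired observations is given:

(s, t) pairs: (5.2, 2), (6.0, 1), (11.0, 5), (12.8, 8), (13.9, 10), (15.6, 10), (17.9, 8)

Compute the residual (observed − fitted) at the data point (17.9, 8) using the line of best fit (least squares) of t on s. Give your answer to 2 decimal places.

n = 7, Σx = 82.4, Σy = 44, Σxy = 612, Σx² = 1104.86
Sxx = Σx² − (Σx)²/n = 1104.86 − 969.965714 = 134.894286
Sxy = Σxy − (Σx)(Σy)/n = 612 − 517.942857 = 94.057143
b = Sxy/Sxx = 94.057143/134.894286 = 0.697266
a = ȳ − b·x̄ = 6.285714 − 0.697266·11.771429 = -1.922098
ŷ(17.9) = -1.922098 + 0.697266·17.9 = 10.558956
residual = y − ŷ = 8 − 10.558956 = -2.558956

-2.56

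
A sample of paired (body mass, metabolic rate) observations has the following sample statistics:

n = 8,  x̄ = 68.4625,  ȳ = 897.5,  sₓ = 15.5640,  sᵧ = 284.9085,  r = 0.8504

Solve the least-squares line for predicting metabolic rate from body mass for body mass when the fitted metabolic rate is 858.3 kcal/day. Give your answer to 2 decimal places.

b = r · sᵧ/sₓ = 0.8504 · 284.9085/15.564 = 15.567090
a = ȳ − b·x̄ = 897.5 − 15.567090·68.4625 = -168.261898
Set a + b·x = 858.3: x = (858.3 − (-168.261898)) / 15.567090 = 65.944367

65.94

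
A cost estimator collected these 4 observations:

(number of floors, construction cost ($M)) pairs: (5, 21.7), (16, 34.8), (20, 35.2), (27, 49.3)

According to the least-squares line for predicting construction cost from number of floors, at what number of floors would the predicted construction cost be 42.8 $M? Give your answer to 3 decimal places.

23.321

n = 4, Σx = 68, Σy = 141, Σxy = 2700.4, Σx² = 1410
Sxx = Σx² − (Σx)²/n = 1410 − 1156 = 254
Sxy = Σxy − (Σx)(Σy)/n = 2700.4 − 2397 = 303.4
b = Sxy/Sxx = 303.4/254 = 1.194488
a = ȳ − b·x̄ = 35.25 − 1.194488·17 = 14.943701
Set a + b·x = 42.8: x = (42.8 − 14.943701) / 1.194488 = 23.320699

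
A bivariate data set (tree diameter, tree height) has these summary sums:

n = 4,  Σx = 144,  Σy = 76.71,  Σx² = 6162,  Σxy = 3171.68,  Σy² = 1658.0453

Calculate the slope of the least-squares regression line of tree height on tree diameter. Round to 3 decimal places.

0.419

Sxx = Σx² − (Σx)²/n = 6162 − 5184 = 978
Sxy = Σxy − (Σx)(Σy)/n = 3171.68 − 2761.56 = 410.12
b = Sxy/Sxx = 410.12/978 = 0.419346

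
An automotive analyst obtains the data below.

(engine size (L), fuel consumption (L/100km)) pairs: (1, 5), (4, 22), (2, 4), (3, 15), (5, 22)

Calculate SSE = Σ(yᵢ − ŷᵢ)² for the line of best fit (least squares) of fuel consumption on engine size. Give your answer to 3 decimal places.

38.800

n = 5, Σx = 15, Σy = 68, Σxy = 256, Σx² = 55, Σy² = 1234
Sxx = Σx² − (Σx)²/n = 55 − 45 = 10
Sxy = Σxy − (Σx)(Σy)/n = 256 − 204 = 52
Syy = Σy² − (Σy)²/n = 1234 − 924.8 = 309.2
b = Sxy/Sxx = 52/10 = 5.2
SSE = Syy − b·Sxy = 309.2 − 5.2·52 = 38.8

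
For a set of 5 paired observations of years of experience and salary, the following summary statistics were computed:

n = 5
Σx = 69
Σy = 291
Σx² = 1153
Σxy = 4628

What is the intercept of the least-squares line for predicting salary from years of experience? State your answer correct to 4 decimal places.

16.1265

Sxx = Σx² − (Σx)²/n = 1153 − 952.2 = 200.8
Sxy = Σxy − (Σx)(Σy)/n = 4628 − 4015.8 = 612.2
b = Sxy/Sxx = 612.2/200.8 = 3.048805
a = ȳ − b·x̄ = 58.2 − 3.048805·13.8 = 16.126494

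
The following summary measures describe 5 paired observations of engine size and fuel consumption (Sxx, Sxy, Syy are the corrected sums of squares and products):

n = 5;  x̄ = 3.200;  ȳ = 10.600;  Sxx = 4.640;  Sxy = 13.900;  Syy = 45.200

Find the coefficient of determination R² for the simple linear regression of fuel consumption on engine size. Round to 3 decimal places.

R² = Sxy²/(Sxx·Syy) = (13.9)²/(4.64·45.2) = 0.921241

0.921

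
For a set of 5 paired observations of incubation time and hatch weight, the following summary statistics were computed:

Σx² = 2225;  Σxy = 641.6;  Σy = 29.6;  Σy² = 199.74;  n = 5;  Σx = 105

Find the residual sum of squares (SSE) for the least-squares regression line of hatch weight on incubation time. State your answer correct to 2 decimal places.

Sxx = Σx² − (Σx)²/n = 2225 − 2205 = 20
Sxy = Σxy − (Σx)(Σy)/n = 641.6 − 621.6 = 20
Syy = Σy² − (Σy)²/n = 199.74 − 175.232 = 24.508
b = Sxy/Sxx = 20/20 = 1
SSE = Syy − b·Sxy = 24.508 − 1·20 = 4.508

4.51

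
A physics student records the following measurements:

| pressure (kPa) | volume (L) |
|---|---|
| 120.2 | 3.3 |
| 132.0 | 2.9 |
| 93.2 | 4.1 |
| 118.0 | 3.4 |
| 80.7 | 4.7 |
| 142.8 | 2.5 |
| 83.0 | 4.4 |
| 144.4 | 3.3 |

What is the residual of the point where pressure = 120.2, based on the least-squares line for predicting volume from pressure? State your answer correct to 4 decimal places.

n = 8, Σx = 914.3, Σy = 28.6, Σxy = 3140.79, Σx² = 109126.97
Sxx = Σx² − (Σx)²/n = 109126.97 − 104493.06125 = 4633.90875
Sxy = Σxy − (Σx)(Σy)/n = 3140.79 − 3268.6225 = -127.8325
b = Sxy/Sxx = -127.8325/4633.90875 = -0.027586
a = ȳ − b·x̄ = 3.575 − (-0.027586)·114.2875 = 6.727772
ŷ(120.2) = 6.727772 + (-0.027586)·120.2 = 3.411896
residual = y − ŷ = 3.3 − 3.411896 = -0.111896

-0.1119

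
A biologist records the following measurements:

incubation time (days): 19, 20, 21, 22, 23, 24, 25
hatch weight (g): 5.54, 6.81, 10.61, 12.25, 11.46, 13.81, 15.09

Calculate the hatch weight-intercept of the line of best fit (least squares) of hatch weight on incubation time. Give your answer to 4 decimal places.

n = 7, Σx = 154, Σy = 75.57, Σxy = 1706.04, Σx² = 3416
Sxx = Σx² − (Σx)²/n = 3416 − 3388 = 28
Sxy = Σxy − (Σx)(Σy)/n = 1706.04 − 1662.54 = 43.5
b = Sxy/Sxx = 43.5/28 = 1.553571
a = ȳ − b·x̄ = 10.795714 − 1.553571·22 = -23.382857

-23.3829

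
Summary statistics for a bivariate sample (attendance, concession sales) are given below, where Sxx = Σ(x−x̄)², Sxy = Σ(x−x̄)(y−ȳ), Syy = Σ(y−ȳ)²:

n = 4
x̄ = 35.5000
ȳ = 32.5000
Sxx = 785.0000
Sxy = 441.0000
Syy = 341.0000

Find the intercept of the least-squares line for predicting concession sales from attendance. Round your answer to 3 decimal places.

12.557

b = Sxy/Sxx = 441/785 = 0.561783
a = ȳ − b·x̄ = 32.5 − 0.561783·35.5 = 12.556688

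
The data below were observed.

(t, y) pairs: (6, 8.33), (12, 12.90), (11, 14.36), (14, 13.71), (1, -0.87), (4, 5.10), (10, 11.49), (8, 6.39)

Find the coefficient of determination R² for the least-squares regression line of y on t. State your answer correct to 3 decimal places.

0.890

n = 8, Σx = 66, Σy = 71.41, Σxy = 740.23, Σx² = 678, Σy² = 829.5917
Sxx = Σx² − (Σx)²/n = 678 − 544.5 = 133.5
Sxy = Σxy − (Σx)(Σy)/n = 740.23 − 589.1325 = 151.0975
Syy = Σy² − (Σy)²/n = 829.5917 − 637.423513 = 192.168187
R² = Sxy²/(Sxx·Syy) = (151.0975)²/(133.5·192.168187) = 0.889922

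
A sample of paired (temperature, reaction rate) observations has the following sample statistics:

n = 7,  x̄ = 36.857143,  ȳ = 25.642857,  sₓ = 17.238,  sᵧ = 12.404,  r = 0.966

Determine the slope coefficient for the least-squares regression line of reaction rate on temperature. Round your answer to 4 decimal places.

0.6951

b = r · sᵧ/sₓ = 0.966 · 12.404/17.238 = 0.695108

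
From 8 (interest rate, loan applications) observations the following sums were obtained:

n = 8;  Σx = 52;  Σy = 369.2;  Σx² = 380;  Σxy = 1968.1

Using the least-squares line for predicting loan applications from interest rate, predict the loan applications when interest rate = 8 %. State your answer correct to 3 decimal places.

30.732

Sxx = Σx² − (Σx)²/n = 380 − 338 = 42
Sxy = Σxy − (Σx)(Σy)/n = 1968.1 − 2399.8 = -431.7
b = Sxy/Sxx = -431.7/42 = -10.278571
a = ȳ − b·x̄ = 46.15 − (-10.278571)·6.5 = 112.960714
ŷ(8) = a + b·8 = 112.960714 + (-10.278571)·8 = 30.732143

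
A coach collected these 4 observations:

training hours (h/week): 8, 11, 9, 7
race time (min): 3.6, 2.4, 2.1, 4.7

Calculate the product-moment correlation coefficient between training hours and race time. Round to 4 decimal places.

-0.8190

n = 4, Σx = 35, Σy = 12.8, Σxy = 107, Σx² = 315, Σy² = 45.22
Sxx = Σx² − (Σx)²/n = 315 − 306.25 = 8.75
Sxy = Σxy − (Σx)(Σy)/n = 107 − 112 = -5
Syy = Σy² − (Σy)²/n = 45.22 − 40.96 = 4.26
r = Sxy/√(Sxx·Syy) = -5/√(37.275) = -5/6.105326 = -0.818957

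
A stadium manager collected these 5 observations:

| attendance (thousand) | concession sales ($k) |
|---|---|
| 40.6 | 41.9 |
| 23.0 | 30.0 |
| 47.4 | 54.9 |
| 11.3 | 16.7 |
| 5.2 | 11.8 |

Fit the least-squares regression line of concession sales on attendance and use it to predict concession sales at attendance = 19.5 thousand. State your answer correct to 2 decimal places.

n = 5, Σx = 127.5, Σy = 155.3, Σxy = 5243.47, Σx² = 4578.85
Sxx = Σx² − (Σx)²/n = 4578.85 − 3251.25 = 1327.6
Sxy = Σxy − (Σx)(Σy)/n = 5243.47 − 3960.15 = 1283.32
b = Sxy/Sxx = 1283.32/1327.6 = 0.966647
a = ȳ − b·x̄ = 31.06 − 0.966647·25.5 = 6.410512
ŷ(19.5) = a + b·19.5 = 6.410512 + 0.966647·19.5 = 25.260121

25.26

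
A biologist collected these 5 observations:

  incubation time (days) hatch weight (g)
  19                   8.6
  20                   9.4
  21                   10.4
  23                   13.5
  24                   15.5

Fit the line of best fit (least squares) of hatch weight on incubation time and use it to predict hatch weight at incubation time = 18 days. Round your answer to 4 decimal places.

6.7477

n = 5, Σx = 107, Σy = 57.4, Σxy = 1252.3, Σx² = 2307
Sxx = Σx² − (Σx)²/n = 2307 − 2289.8 = 17.2
Sxy = Σxy − (Σx)(Σy)/n = 1252.3 − 1228.36 = 23.94
b = Sxy/Sxx = 23.94/17.2 = 1.391860
a = ȳ − b·x̄ = 11.48 − 1.391860·21.4 = -18.305814
ŷ(18) = a + b·18 = -18.305814 + 1.391860·18 = 6.747674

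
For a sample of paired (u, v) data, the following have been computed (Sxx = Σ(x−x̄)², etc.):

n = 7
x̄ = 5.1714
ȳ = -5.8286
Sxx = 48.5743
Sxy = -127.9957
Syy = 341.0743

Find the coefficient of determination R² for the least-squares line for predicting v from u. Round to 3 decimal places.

R² = Sxy²/(Sxx·Syy) = (-127.9957)²/(48.5743·341.0743) = 0.988861

0.989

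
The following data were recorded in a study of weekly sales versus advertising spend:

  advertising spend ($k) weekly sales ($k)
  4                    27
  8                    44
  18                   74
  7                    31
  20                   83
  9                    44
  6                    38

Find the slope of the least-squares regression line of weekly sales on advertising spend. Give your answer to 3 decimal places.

3.424

n = 7, Σx = 72, Σy = 341, Σxy = 4293, Σx² = 970
Sxx = Σx² − (Σx)²/n = 970 − 740.571429 = 229.428571
Sxy = Σxy − (Σx)(Σy)/n = 4293 − 3507.428571 = 785.571429
b = Sxy/Sxx = 785.571429/229.428571 = 3.424035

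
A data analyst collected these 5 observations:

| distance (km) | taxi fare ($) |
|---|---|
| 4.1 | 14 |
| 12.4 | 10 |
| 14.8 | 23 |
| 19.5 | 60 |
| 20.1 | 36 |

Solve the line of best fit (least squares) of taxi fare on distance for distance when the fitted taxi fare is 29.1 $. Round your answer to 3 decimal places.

14.397

n = 5, Σx = 70.9, Σy = 143, Σxy = 2415.4, Σx² = 1173.87
Sxx = Σx² − (Σx)²/n = 1173.87 − 1005.362 = 168.508
Sxy = Σxy − (Σx)(Σy)/n = 2415.4 − 2027.74 = 387.66
b = Sxy/Sxx = 387.66/168.508 = 2.300544
a = ȳ − b·x̄ = 28.6 − 2.300544·14.18 = -4.021708
Set a + b·x = 29.1: x = (29.1 − (-4.021708)) / 2.300544 = 14.397340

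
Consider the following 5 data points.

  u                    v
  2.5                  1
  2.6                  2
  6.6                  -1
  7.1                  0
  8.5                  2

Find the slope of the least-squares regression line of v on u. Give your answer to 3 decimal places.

-0.124

n = 5, Σx = 27.3, Σy = 4, Σxy = 18.1, Σx² = 179.23
Sxx = Σx² − (Σx)²/n = 179.23 − 149.058 = 30.172
Sxy = Σxy − (Σx)(Σy)/n = 18.1 − 21.84 = -3.74
b = Sxy/Sxx = -3.74/30.172 = -0.123956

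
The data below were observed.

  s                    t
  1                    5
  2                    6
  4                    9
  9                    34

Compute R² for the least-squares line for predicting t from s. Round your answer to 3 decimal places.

0.946

n = 4, Σx = 16, Σy = 54, Σxy = 359, Σx² = 102, Σy² = 1298
Sxx = Σx² − (Σx)²/n = 102 − 64 = 38
Sxy = Σxy − (Σx)(Σy)/n = 359 − 216 = 143
Syy = Σy² − (Σy)²/n = 1298 − 729 = 569
R² = Sxy²/(Sxx·Syy) = (143)²/(38·569) = 0.945750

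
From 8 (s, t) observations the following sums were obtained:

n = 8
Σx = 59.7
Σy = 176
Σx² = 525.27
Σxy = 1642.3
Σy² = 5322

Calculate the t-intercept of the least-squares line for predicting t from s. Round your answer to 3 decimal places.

-8.773

Sxx = Σx² − (Σx)²/n = 525.27 − 445.51125 = 79.75875
Sxy = Σxy − (Σx)(Σy)/n = 1642.3 − 1313.4 = 328.9
b = Sxy/Sxx = 328.9/79.75875 = 4.123685
a = ȳ − b·x̄ = 22 − 4.123685·7.4625 = -8.773003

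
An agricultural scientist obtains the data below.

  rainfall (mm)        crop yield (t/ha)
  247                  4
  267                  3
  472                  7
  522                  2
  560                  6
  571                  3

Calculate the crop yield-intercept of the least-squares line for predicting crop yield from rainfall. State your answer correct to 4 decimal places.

n = 6, Σx = 2639, Σy = 25, Σxy = 11210, Σx² = 1267207
Sxx = Σx² − (Σx)²/n = 1267207 − 1160720.166667 = 106486.833333
Sxy = Σxy − (Σx)(Σy)/n = 11210 − 10995.833333 = 214.166667
b = Sxy/Sxx = 214.166667/106486.833333 = 0.002011
a = ȳ − b·x̄ = 4.166667 − 0.002011·439.833333 = 3.282072

3.2821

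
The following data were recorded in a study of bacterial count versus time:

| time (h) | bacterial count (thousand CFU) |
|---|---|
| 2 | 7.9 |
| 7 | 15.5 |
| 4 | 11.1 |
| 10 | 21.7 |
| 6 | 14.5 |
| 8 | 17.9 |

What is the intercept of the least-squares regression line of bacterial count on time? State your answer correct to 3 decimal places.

4.266

n = 6, Σx = 37, Σy = 88.6, Σxy = 615.9, Σx² = 269
Sxx = Σx² − (Σx)²/n = 269 − 228.166667 = 40.833333
Sxy = Σxy − (Σx)(Σy)/n = 615.9 − 546.366667 = 69.533333
b = Sxy/Sxx = 69.533333/40.833333 = 1.702857
a = ȳ − b·x̄ = 14.766667 − 1.702857·6.166667 = 4.265714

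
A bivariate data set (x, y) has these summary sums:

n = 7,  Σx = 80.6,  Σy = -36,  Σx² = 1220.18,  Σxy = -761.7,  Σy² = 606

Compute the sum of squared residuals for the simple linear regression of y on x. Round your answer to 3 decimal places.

Sxx = Σx² − (Σx)²/n = 1220.18 − 928.051429 = 292.128571
Sxy = Σxy − (Σx)(Σy)/n = -761.7 − (-414.514286) = -347.185714
Syy = Σy² − (Σy)²/n = 606 − 185.142857 = 420.857143
b = Sxy/Sxx = -347.185714/292.128571 = -1.188469
SSE = Syy − b·Sxy = 420.857143 − (-1.188469)·(-347.185714) = 8.237728

8.238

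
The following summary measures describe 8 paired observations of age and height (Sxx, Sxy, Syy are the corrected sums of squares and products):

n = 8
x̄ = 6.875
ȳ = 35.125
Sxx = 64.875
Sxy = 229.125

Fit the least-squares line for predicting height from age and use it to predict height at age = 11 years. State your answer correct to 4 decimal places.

49.6936

b = Sxy/Sxx = 229.125/64.875 = 3.531792
a = ȳ − b·x̄ = 35.125 − 3.531792·6.875 = 10.843931
ŷ(11) = a + b·11 = 10.843931 + 3.531792·11 = 49.693642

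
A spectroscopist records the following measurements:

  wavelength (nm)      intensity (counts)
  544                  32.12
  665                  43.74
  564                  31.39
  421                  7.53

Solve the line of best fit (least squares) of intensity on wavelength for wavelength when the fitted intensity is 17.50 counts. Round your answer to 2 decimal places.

n = 4, Σx = 2194, Σy = 114.78, Σxy = 67434.47, Σx² = 1233498
Sxx = Σx² − (Σx)²/n = 1233498 − 1203409 = 30089
Sxy = Σxy − (Σx)(Σy)/n = 67434.47 − 62956.83 = 4477.64
b = Sxy/Sxx = 4477.64/30089 = 0.148813
a = ȳ − b·x̄ = 28.695 − 0.148813·548.5 = -52.929033
Set a + b·x = 17.50: x = (17.50 − (-52.929033)) / 0.148813 = 473.271452

473.27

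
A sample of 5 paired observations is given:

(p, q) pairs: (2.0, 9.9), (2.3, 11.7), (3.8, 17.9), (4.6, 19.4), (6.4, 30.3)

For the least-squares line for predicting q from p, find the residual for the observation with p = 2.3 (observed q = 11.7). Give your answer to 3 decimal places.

0.600

n = 5, Σx = 19.1, Σy = 89.2, Σxy = 397.89, Σx² = 85.85
Sxx = Σx² − (Σx)²/n = 85.85 − 72.962 = 12.888
Sxy = Σxy − (Σx)(Σy)/n = 397.89 − 340.744 = 57.146
b = Sxy/Sxx = 57.146/12.888 = 4.434047
a = ȳ − b·x̄ = 17.84 − 4.434047·3.82 = 0.901940
ŷ(2.3) = 0.901940 + 4.434047·2.3 = 11.100248
residual = y − ŷ = 11.7 − 11.100248 = 0.599752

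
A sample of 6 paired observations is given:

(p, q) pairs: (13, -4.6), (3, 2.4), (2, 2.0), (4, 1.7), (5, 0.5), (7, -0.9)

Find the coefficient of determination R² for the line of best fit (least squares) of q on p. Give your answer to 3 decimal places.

0.977

n = 6, Σx = 34, Σy = 1.1, Σxy = -45.6, Σx² = 272, Σy² = 34.87
Sxx = Σx² − (Σx)²/n = 272 − 192.666667 = 79.333333
Sxy = Σxy − (Σx)(Σy)/n = -45.6 − 6.233333 = -51.833333
Syy = Σy² − (Σy)²/n = 34.87 − 0.201667 = 34.668333
R² = Sxy²/(Sxx·Syy) = (-51.833333)²/(79.333333·34.668333) = 0.976854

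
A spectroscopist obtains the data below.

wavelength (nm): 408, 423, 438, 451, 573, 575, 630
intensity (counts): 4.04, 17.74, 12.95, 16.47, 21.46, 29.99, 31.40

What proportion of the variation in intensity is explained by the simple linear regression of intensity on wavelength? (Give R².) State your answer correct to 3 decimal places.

n = 7, Σx = 3498, Σy = 134.05, Σxy = 71575.24, Σx² = 1796492, Σy² = 3115.8843
Sxx = Σx² − (Σx)²/n = 1796492 − 1748000.571429 = 48491.428571
Sxy = Σxy − (Σx)(Σy)/n = 71575.24 − 66986.7 = 4588.54
Syy = Σy² − (Σy)²/n = 3115.8843 − 2567.0575 = 548.8268
R² = Sxy²/(Sxx·Syy) = (4588.54)²/(48491.428571·548.8268) = 0.791132

0.791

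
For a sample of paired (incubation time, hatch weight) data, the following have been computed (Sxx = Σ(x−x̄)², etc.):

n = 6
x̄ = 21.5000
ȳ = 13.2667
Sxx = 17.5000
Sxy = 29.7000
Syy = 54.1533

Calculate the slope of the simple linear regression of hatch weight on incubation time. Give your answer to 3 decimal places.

b = Sxy/Sxx = 29.7/17.5 = 1.697143

1.697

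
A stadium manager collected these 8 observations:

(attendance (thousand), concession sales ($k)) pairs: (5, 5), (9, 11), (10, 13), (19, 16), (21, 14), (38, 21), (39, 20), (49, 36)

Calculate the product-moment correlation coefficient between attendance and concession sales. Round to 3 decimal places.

n = 8, Σx = 190, Σy = 136, Σxy = 4194, Σx² = 6374, Σy² = 2904
Sxx = Σx² − (Σx)²/n = 6374 − 4512.5 = 1861.5
Sxy = Σxy − (Σx)(Σy)/n = 4194 − 3230 = 964
Syy = Σy² − (Σy)²/n = 2904 − 2312 = 592
r = Sxy/√(Sxx·Syy) = 964/√(1102008) = 964/1049.765688 = 0.918300

0.918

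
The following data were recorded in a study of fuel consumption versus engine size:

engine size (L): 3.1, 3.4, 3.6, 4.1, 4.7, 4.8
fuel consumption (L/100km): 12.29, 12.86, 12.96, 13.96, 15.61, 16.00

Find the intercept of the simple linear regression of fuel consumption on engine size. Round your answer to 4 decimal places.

n = 6, Σx = 23.7, Σy = 83.68, Σxy = 335.882, Σx² = 96.07
Sxx = Σx² − (Σx)²/n = 96.07 − 93.615 = 2.455
Sxy = Σxy − (Σx)(Σy)/n = 335.882 − 330.536 = 5.346
b = Sxy/Sxx = 5.346/2.455 = 2.177597
a = ȳ − b·x̄ = 13.946667 − 2.177597·3.95 = 5.345160

5.3452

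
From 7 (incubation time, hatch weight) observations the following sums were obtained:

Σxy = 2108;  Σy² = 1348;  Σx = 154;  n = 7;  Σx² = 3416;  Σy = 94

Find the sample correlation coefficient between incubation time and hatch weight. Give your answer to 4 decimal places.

0.8165

Sxx = Σx² − (Σx)²/n = 3416 − 3388 = 28
Sxy = Σxy − (Σx)(Σy)/n = 2108 − 2068 = 40
Syy = Σy² − (Σy)²/n = 1348 − 1262.285714 = 85.714286
r = Sxy/√(Sxx·Syy) = 40/√(2400) = 40/48.989795 = 0.816497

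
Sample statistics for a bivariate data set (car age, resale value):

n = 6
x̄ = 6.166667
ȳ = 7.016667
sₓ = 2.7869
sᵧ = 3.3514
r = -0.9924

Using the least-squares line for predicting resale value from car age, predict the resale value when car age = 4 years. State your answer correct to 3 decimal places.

9.602

b = r · sᵧ/sₓ = -0.9924 · 3.3514/2.7869 = -1.193415
a = ȳ − b·x̄ = 7.016667 − (-1.193415)·6.166667 = 14.376062
ŷ(4) = a + b·4 = 14.376062 + (-1.193415)·4 = 9.602401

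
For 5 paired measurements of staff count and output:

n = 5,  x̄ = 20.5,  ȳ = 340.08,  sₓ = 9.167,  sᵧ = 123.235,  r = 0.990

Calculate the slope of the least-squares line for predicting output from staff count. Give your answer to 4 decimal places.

b = r · sᵧ/sₓ = 0.99 · 123.235/9.167 = 13.308896

13.3089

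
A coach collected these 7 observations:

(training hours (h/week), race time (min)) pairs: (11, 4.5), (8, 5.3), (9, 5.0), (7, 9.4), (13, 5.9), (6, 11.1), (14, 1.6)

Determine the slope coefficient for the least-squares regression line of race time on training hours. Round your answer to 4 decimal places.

n = 7, Σx = 68, Σy = 42.8, Σxy = 368.4, Σx² = 716
Sxx = Σx² − (Σx)²/n = 716 − 660.571429 = 55.428571
Sxy = Σxy − (Σx)(Σy)/n = 368.4 − 415.771429 = -47.371429
b = Sxy/Sxx = -47.371429/55.428571 = -0.854639

-0.8546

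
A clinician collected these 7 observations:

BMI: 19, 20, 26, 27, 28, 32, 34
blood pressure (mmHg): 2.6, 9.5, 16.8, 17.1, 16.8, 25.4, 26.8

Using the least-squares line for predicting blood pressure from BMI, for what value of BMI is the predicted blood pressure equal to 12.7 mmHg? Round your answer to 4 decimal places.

n = 7, Σx = 186, Σy = 115, Σxy = 3332.3, Σx² = 5130
Sxx = Σx² − (Σx)²/n = 5130 − 4942.285714 = 187.714286
Sxy = Σxy − (Σx)(Σy)/n = 3332.3 − 3055.714286 = 276.585714
b = Sxy/Sxx = 276.585714/187.714286 = 1.473440
a = ȳ − b·x̄ = 16.428571 − 1.473440·26.571429 = -22.722831
Set a + b·x = 12.7: x = (12.7 − (-22.722831)) / 1.473440 = 24.040907

24.0409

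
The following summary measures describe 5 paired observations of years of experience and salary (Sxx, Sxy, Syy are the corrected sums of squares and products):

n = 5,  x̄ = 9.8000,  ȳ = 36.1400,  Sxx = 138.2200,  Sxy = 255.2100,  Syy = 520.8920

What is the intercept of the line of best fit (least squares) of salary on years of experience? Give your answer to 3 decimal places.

b = Sxy/Sxx = 255.21/138.22 = 1.846404
a = ȳ − b·x̄ = 36.14 − 1.846404·9.8 = 18.045238

18.045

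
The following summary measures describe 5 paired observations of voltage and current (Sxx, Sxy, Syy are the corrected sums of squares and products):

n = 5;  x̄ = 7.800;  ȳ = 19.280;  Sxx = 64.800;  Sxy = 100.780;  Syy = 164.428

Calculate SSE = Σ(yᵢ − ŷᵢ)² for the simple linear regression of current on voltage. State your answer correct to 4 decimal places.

b = Sxy/Sxx = 100.78/64.8 = 1.555247
SSE = Syy − b·Sxy = 164.428 − 1.555247·100.78 = 7.690216

7.6902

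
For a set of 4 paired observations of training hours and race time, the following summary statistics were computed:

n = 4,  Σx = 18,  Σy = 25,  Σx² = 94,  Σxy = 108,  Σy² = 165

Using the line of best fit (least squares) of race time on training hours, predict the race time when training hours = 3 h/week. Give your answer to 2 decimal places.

6.77

Sxx = Σx² − (Σx)²/n = 94 − 81 = 13
Sxy = Σxy − (Σx)(Σy)/n = 108 − 112.5 = -4.5
b = Sxy/Sxx = -4.5/13 = -0.346154
a = ȳ − b·x̄ = 6.25 − (-0.346154)·4.5 = 7.807692
ŷ(3) = a + b·3 = 7.807692 + (-0.346154)·3 = 6.769231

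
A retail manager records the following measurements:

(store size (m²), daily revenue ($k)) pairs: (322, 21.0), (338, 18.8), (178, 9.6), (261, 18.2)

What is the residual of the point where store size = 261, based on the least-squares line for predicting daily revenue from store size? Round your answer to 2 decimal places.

2.17

n = 4, Σx = 1099, Σy = 67.6, Σxy = 19575.4, Σx² = 317733
Sxx = Σx² − (Σx)²/n = 317733 − 301950.25 = 15782.75
Sxy = Σxy − (Σx)(Σy)/n = 19575.4 − 18573.1 = 1002.3
b = Sxy/Sxx = 1002.3/15782.75 = 0.063506
a = ȳ − b·x̄ = 16.9 − 0.063506·274.75 = -0.548285
ŷ(261) = -0.548285 + 0.063506·261 = 16.026792
residual = y − ŷ = 18.2 − 16.026792 = 2.173208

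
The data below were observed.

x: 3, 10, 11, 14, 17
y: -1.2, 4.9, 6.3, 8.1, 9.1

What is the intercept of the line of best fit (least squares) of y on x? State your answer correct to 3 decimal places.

-2.920

n = 5, Σx = 55, Σy = 27.2, Σxy = 382.8, Σx² = 715
Sxx = Σx² − (Σx)²/n = 715 − 605 = 110
Sxy = Σxy − (Σx)(Σy)/n = 382.8 − 299.2 = 83.6
b = Sxy/Sxx = 83.6/110 = 0.76
a = ȳ − b·x̄ = 5.44 − 0.76·11 = -2.92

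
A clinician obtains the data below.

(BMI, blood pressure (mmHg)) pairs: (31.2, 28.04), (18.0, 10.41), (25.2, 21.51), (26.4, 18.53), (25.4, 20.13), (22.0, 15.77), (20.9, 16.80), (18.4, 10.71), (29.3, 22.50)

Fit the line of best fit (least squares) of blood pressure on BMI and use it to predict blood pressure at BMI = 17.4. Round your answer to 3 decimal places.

n = 9, Σx = 216.8, Σy = 164.4, Σxy = 4159.148, Σx² = 5392.46
Sxx = Σx² − (Σx)²/n = 5392.46 − 5222.471111 = 169.988889
Sxy = Σxy − (Σx)(Σy)/n = 4159.148 − 3960.213333 = 198.934667
b = Sxy/Sxx = 198.934667/169.988889 = 1.170280
a = ȳ − b·x̄ = 18.266667 − 1.170280·24.088889 = -9.924088
ŷ(17.4) = a + b·17.4 = -9.924088 + 1.170280·17.4 = 10.438791

10.439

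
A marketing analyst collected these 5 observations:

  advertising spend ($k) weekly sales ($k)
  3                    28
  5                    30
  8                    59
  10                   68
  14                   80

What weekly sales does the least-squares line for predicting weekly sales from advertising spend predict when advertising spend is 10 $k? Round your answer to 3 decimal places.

n = 5, Σx = 40, Σy = 265, Σxy = 2506, Σx² = 394
Sxx = Σx² − (Σx)²/n = 394 − 320 = 74
Sxy = Σxy − (Σx)(Σy)/n = 2506 − 2120 = 386
b = Sxy/Sxx = 386/74 = 5.216216
a = ȳ − b·x̄ = 53 − 5.216216·8 = 11.270270
ŷ(10) = a + b·10 = 11.270270 + 5.216216·10 = 63.432432

63.432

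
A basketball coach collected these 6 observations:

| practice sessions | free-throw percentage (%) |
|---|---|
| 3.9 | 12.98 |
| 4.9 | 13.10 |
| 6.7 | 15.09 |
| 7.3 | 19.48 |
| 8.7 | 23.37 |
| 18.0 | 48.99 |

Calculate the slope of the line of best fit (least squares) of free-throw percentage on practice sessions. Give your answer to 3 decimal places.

n = 6, Σx = 49.5, Σy = 133.01, Σxy = 1443.258, Σx² = 537.09
Sxx = Σx² − (Σx)²/n = 537.09 − 408.375 = 128.715
Sxy = Σxy − (Σx)(Σy)/n = 1443.258 − 1097.3325 = 345.9255
b = Sxy/Sxx = 345.9255/128.715 = 2.687531

2.688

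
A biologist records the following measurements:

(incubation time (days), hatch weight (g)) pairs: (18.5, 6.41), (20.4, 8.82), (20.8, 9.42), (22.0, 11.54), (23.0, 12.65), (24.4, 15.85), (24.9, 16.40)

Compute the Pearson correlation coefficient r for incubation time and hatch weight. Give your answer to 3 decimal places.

n = 7, Σx = 154, Σy = 81.09, Σxy = 1834.379, Σx² = 3419.42, Σy² = 1020.9935
Sxx = Σx² − (Σx)²/n = 3419.42 − 3388 = 31.42
Sxy = Σxy − (Σx)(Σy)/n = 1834.379 − 1783.98 = 50.399
Syy = Σy² − (Σy)²/n = 1020.9935 − 939.369729 = 81.623771
r = Sxy/√(Sxx·Syy) = 50.399/√(2564.618898) = 50.399/50.642066 = 0.995200

0.995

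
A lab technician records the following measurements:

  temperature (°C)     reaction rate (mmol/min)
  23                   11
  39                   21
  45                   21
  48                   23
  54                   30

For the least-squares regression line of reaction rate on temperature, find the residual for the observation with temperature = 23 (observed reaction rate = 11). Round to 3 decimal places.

0.236

n = 5, Σx = 209, Σy = 106, Σxy = 4741, Σx² = 9295
Sxx = Σx² − (Σx)²/n = 9295 − 8736.2 = 558.8
Sxy = Σxy − (Σx)(Σy)/n = 4741 − 4430.8 = 310.2
b = Sxy/Sxx = 310.2/558.8 = 0.555118
a = ȳ − b·x̄ = 21.2 − 0.555118·41.8 = -2.003937
ŷ(23) = -2.003937 + 0.555118·23 = 10.763780
residual = y − ŷ = 11 − 10.763780 = 0.236220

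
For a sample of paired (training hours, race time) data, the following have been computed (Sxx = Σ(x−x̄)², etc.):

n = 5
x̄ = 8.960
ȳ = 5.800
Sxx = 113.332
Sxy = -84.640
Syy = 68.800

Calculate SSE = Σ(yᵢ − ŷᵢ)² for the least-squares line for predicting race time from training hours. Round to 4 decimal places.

b = Sxy/Sxx = -84.64/113.332 = -0.746832
SSE = Syy − b·Sxy = 68.8 − (-0.746832)·(-84.64) = 5.588113

5.5881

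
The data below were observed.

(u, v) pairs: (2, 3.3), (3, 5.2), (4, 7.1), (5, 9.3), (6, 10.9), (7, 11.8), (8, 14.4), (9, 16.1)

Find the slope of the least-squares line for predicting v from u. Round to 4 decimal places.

n = 8, Σx = 44, Σy = 78.1, Σxy = 505.2, Σx² = 284
Sxx = Σx² − (Σx)²/n = 284 − 242 = 42
Sxy = Σxy − (Σx)(Σy)/n = 505.2 − 429.55 = 75.65
b = Sxy/Sxx = 75.65/42 = 1.801190

1.8012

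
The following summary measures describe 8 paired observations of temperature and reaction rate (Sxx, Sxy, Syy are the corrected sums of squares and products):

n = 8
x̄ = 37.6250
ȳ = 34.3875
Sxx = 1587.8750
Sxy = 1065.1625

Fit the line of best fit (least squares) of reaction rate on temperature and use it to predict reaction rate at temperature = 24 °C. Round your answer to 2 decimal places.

b = Sxy/Sxx = 1065.1625/1587.875 = 0.670810
a = ȳ − b·x̄ = 34.3875 − 0.670810·37.625 = 9.148272
ŷ(24) = a + b·24 = 9.148272 + 0.670810·24 = 25.247713

25.25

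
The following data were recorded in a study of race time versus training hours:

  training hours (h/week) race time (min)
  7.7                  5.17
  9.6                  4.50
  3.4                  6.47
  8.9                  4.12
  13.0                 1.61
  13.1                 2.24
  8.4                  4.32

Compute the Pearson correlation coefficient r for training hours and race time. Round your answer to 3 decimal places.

n = 7, Σx = 64.1, Σy = 28.43, Σxy = 228.237, Σx² = 653.39, Σy² = 132.0863
Sxx = Σx² − (Σx)²/n = 653.39 − 586.972857 = 66.417143
Sxy = Σxy − (Σx)(Σy)/n = 228.237 − 260.337571 = -32.100571
Syy = Σy² − (Σy)²/n = 132.0863 − 115.466414 = 16.619886
r = Sxy/√(Sxx·Syy) = -32.100571/√(1103.845324) = -32.100571/33.224168 = -0.966181

-0.966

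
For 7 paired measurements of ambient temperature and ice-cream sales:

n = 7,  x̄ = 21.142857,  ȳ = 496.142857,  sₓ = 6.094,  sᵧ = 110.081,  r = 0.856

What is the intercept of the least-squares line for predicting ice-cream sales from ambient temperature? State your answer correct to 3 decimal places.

b = r · sᵧ/sₓ = 0.856 · 110.081/6.094 = 15.462641
a = ȳ − b·x̄ = 496.142857 − 15.462641·21.142857 = 169.218443

169.218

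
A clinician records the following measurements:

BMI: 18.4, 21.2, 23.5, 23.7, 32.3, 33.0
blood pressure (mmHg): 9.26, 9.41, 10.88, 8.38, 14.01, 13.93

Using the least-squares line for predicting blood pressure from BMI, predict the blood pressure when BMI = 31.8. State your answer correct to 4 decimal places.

n = 6, Σx = 152.1, Σy = 65.87, Σxy = 1736.375, Σx² = 4034.23
Sxx = Σx² − (Σx)²/n = 4034.23 − 3855.735 = 178.495
Sxy = Σxy − (Σx)(Σy)/n = 1736.375 − 1669.8045 = 66.5705
b = Sxy/Sxx = 66.5705/178.495 = 0.372954
a = ȳ − b·x̄ = 10.978333 − 0.372954·25.35 = 1.523939
ŷ(31.8) = a + b·31.8 = 1.523939 + 0.372954·31.8 = 13.383889

13.3839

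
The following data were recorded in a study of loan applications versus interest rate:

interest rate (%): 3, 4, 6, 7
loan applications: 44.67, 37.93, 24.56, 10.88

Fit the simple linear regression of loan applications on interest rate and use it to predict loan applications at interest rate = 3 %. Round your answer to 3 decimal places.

45.700

n = 4, Σx = 20, Σy = 118.04, Σxy = 509.25, Σx² = 110
Sxx = Σx² − (Σx)²/n = 110 − 100 = 10
Sxy = Σxy − (Σx)(Σy)/n = 509.25 − 590.2 = -80.95
b = Sxy/Sxx = -80.95/10 = -8.095
a = ȳ − b·x̄ = 29.51 − (-8.095)·5 = 69.985
ŷ(3) = a + b·3 = 69.985 + (-8.095)·3 = 45.7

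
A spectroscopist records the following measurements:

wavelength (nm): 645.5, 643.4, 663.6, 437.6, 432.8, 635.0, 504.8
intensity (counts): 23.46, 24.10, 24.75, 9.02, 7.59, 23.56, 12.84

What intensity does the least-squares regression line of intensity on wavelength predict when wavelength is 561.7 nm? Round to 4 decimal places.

17.5755

n = 7, Σx = 3962.7, Σy = 125.32, Σxy = 75747.806, Σx² = 2307856.41
Sxx = Σx² − (Σx)²/n = 2307856.41 − 2243284.47 = 64571.94
Sxy = Σxy − (Σx)(Σy)/n = 75747.806 − 70943.652 = 4804.154
b = Sxy/Sxx = 4804.154/64571.94 = 0.074400
a = ȳ − b·x̄ = 17.902857 − 0.074400·566.1 = -24.214997
ŷ(561.7) = a + b·561.7 = -24.214997 + 0.074400·561.7 = 17.575497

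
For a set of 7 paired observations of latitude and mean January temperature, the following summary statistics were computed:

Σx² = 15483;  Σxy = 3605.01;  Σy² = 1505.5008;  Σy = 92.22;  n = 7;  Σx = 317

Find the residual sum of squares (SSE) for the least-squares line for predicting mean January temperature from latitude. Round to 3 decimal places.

1.137

Sxx = Σx² − (Σx)²/n = 15483 − 14355.571429 = 1127.428571
Sxy = Σxy − (Σx)(Σy)/n = 3605.01 − 4176.248571 = -571.238571
Syy = Σy² − (Σy)²/n = 1505.5008 − 1214.932629 = 290.568171
b = Sxy/Sxx = -571.238571/1127.428571 = -0.506674
SSE = Syy − b·Sxy = 290.568171 − (-0.506674)·(-571.238571) = 1.136527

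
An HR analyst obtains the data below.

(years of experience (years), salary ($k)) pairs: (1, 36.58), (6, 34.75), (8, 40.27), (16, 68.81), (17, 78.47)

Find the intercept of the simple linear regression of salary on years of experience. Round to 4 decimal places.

24.9799

n = 5, Σx = 48, Σy = 258.88, Σxy = 3002.19, Σx² = 646
Sxx = Σx² − (Σx)²/n = 646 − 460.8 = 185.2
Sxy = Σxy − (Σx)(Σy)/n = 3002.19 − 2485.248 = 516.942
b = Sxy/Sxx = 516.942/185.2 = 2.791263
a = ȳ − b·x̄ = 51.776 − 2.791263·9.6 = 24.979870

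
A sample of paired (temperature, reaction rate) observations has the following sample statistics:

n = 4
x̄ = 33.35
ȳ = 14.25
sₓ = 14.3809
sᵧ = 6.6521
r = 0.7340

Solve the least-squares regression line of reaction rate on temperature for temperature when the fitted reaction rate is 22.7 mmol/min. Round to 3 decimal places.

58.238

b = r · sᵧ/sₓ = 0.734 · 6.6521/14.3809 = 0.339523
a = ȳ − b·x̄ = 14.25 − 0.339523·33.35 = 2.926919
Set a + b·x = 22.7: x = (22.7 − 2.926919) / 0.339523 = 58.237882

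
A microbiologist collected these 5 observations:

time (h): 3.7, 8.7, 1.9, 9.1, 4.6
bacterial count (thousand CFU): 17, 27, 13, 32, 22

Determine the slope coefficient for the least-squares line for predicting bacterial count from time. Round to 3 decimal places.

2.323

n = 5, Σx = 28, Σy = 111, Σxy = 714.9, Σx² = 196.96
Sxx = Σx² − (Σx)²/n = 196.96 − 156.8 = 40.16
Sxy = Σxy − (Σx)(Σy)/n = 714.9 − 621.6 = 93.3
b = Sxy/Sxx = 93.3/40.16 = 2.323207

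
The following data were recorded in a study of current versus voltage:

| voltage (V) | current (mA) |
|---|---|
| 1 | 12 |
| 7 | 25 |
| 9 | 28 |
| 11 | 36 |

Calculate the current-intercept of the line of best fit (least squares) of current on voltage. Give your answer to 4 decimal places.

n = 4, Σx = 28, Σy = 101, Σxy = 835, Σx² = 252
Sxx = Σx² − (Σx)²/n = 252 − 196 = 56
Sxy = Σxy − (Σx)(Σy)/n = 835 − 707 = 128
b = Sxy/Sxx = 128/56 = 2.285714
a = ȳ − b·x̄ = 25.25 − 2.285714·7 = 9.25

9.2500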